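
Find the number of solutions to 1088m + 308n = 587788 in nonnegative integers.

gcd(1088, 308) = 4  (1088 = 3*308 + 164, 308 = 1*164 + 144, 164 = 1*144 + 20, 144 = 7*20 + 4, 20 = 5*4).
Back-substituting, 1088*(-15) + 308*(53) = 4.
Scale by 146947: one solution is (-2204205, 7788191). Reduce m mod 77: (74, 1647).
General: m = 74 + 77t, n = 1647 - 272t.
m ≥ 0 ⇒ t ≥ 0; n ≥ 0 ⇒ t ≤ 6. So t ∈ [0, 6]: 7 solutions.

7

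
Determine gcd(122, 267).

1

gcd(267, 122) = 1  (267 = 2×122 + 23, 122 = 5×23 + 7, 23 = 3×7 + 2, 7 = 3×2 + 1, 2 = 2×1).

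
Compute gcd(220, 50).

gcd(220, 50) = 10  (220 = 4×50 + 20, 50 = 2×20 + 10, 20 = 2×10).

10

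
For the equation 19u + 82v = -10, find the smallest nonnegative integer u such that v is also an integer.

gcd(82, 19) = 1  (82 = 4·19 + 6, 19 = 3·6 + 1, 6 = 6·1).
1 divides -10, so solutions exist.
Back-substituting, 19·(13) + 82·(-3) = 1.
Scale by -10/1 = -10: (u₀, v₀) = (-130, 30).
General solution: u = -130 + 82t, v = 30 - 19t for integer t.
u ≥ 0: smallest is -130 mod 82 = 34 (at t = 2), with v = -8.

34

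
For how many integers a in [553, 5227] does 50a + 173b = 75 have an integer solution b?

gcd(173, 50) = 1  (173 = 3×50 + 23, 50 = 2×23 + 4, 23 = 5×4 + 3, 4 = 1×3 + 1, 3 = 3×1).
Back-substituting, 50×(45) + 173×(-13) = 1.
Scale by 75: particular solution (3375, -975); reduce a mod 173: (88, -25).
General solution: a = 88 + 173t, b = -25 - 50t for integer t.
553 ≤ 88 + 173t ≤ 5227 gives t ∈ [3, 29], which is 27 values.

27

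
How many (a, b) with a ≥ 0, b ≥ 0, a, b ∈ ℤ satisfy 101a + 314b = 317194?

gcd(314, 101) = 1.
By Bézout, 101×(-143) + 314×(46) = 1.
One solution: (128, 969).
General: a = 128 + 314t, b = 969 - 101t.
a ≥ 0 ⇒ t ≥ 0; b ≥ 0 ⇒ t ≤ 9. So t ∈ [0, 9]: 10 solutions.

10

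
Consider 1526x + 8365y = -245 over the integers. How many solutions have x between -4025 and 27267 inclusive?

26

gcd(8365, 1526):
  8365 = 5×1526 + 735
  1526 = 2×735 + 56
  735 = 13×56 + 7
  56 = 8×7
so gcd(8365, 1526) = 7.
Back-substitute for Bézout coefficients:
  7 = 735 - 13×56
  ... = 1526×(-148) + 8365×(27)
Scale by -35: particular solution (5180, -945); reduce x mod 1195: (400, -73).
General solution: x = 400 + 1195t, y = -73 - 218t for integer t.
-4025 ≤ 400 + 1195t ≤ 27267 gives t ∈ [-3, 22], which is 26 values.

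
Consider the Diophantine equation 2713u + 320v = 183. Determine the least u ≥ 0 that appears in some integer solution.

271

gcd(2713, 320) = 1.
1 divides 183, so solutions exist.
By Bézout, 2713·(-23) + 320·(195) = 1.
Scale by 183/1 = 183: (u₀, v₀) = (-4209, 35685).
General solution: u = -4209 + 320t, v = 35685 - 2713t for integer t.
u ≥ 0: smallest is -4209 mod 320 = 271 (at t = 14), with v = -2297.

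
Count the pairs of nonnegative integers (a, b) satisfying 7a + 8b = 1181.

21

gcd(8, 7) = 1.
By Bézout, 7×(-1) + 8×(1) = 1.
One solution: (3, 145).
General: a = 3 + 8t, b = 145 - 7t.
a ≥ 0 ⇒ t ≥ 0; b ≥ 0 ⇒ t ≤ 20. So t ∈ [0, 20]: 21 solutions.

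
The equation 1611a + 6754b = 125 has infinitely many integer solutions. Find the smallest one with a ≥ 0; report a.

4029

gcd(6754, 1611):
  6754 = 4*1611 + 310
  1611 = 5*310 + 61
  310 = 5*61 + 5
  61 = 12*5 + 1
  5 = 5*1
so gcd(6754, 1611) = 1.
1 divides 125, so solutions exist.
Back-substitute for Bézout coefficients:
  1 = 61 - 12*5
  ... = 1611*(1329) + 6754*(-317)
Scale by 125/1 = 125: (a₀, b₀) = (166125, -39625).
General solution: a = 166125 + 6754t, b = -39625 - 1611t for integer t.
a ≥ 0: smallest is 166125 mod 6754 = 4029 (at t = -24), with b = -961.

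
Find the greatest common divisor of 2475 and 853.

1

gcd(2475, 853):
  2475 = 2*853 + 769
  853 = 1*769 + 84
  769 = 9*84 + 13
  84 = 6*13 + 6
  13 = 2*6 + 1
  6 = 6*1
so gcd(2475, 853) = 1.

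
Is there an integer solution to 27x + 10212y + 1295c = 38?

yes

gcd(10212, 27):
  10212 = 378×27 + 6
  27 = 4×6 + 3
  6 = 2×3
so gcd(10212, 27) = 3.
gcd(3, 1295) = 1.
1 divides 38, so integer solutions exist.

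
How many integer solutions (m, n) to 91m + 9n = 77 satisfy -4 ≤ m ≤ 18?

gcd(91, 9) = 1.
By Bézout, 91·(1) + 9·(-10) = 1.
Particular solution: (5, -42).
General solution: m = 5 + 9t, n = -42 - 91t for integer t.
-4 ≤ 5 + 9t ≤ 18 gives t ∈ [-1, 1], which is 3 values.

3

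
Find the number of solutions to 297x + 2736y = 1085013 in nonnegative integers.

gcd(2736, 297) = 9  (2736 = 9*297 + 63, 297 = 4*63 + 45, 63 = 1*45 + 18, 45 = 2*18 + 9, 18 = 2*9).
Back-substituting, 297*(129) + 2736*(-14) = 9.
Scale by 120557: one solution is (15551853, -1687798). Reduce x mod 304: (125, 383).
General: x = 125 + 304t, y = 383 - 33t.
x ≥ 0 ⇒ t ≥ 0; y ≥ 0 ⇒ t ≤ 11. So t ∈ [0, 11]: 12 solutions.

12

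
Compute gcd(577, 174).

gcd(577, 174):
  577 = 3*174 + 55
  174 = 3*55 + 9
  55 = 6*9 + 1
  9 = 9*1
so gcd(577, 174) = 1.

1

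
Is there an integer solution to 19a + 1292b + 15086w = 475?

yes

gcd(1292, 19) = 19  (1292 = 68*19).
gcd(19, 15086) = 19.
19 divides 475, so integer solutions exist.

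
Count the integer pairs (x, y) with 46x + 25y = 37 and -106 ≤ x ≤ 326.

18

gcd(46, 25) = 1  (46 = 1×25 + 21, 25 = 1×21 + 4, 21 = 5×4 + 1, 4 = 4×1).
Back-substituting, 46×(6) + 25×(-11) = 1.
Scale by 37: particular solution (222, -407); reduce x mod 25: (22, -39).
General solution: x = 22 + 25t, y = -39 - 46t for integer t.
-106 ≤ 22 + 25t ≤ 326 gives t ∈ [-5, 12], which is 18 values.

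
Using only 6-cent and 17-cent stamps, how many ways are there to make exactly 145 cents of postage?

Need nonnegative integers with 6j + 17k = 145.
gcd(6, 17) = 1, and 6·(3) + 17·(-1) = 1.
So (j₀, k₀) = (435, -145); general j = 435 + 17t, k = -145 - 6t.
j ≥ 0 ⇒ t ≥ -25; k ≥ 0 ⇒ t ≤ -25. That's 1 value of t.

1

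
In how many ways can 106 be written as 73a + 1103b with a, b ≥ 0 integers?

gcd(1103, 73) = 1  (1103 = 15×73 + 8, 73 = 9×8 + 1, 8 = 8×1).
Back-substituting, 73×(136) + 1103×(-9) = 1.
Scale by 106: one solution is (14416, -954). Reduce a mod 1103: (77, -5).
General: a = 77 + 1103t, b = -5 - 73t.
a ≥ 0 ⇒ t ≥ 0; b ≥ 0 ⇒ t ≤ -1. So t ∈ [0, -1]: 0 solutions.

0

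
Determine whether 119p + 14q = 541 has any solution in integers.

no

gcd(119, 14) = 7  (119 = 8·14 + 7, 14 = 2·7).
7 does not divide 541 (remainder 2), so no integer solutions.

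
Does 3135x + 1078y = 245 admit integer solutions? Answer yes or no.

gcd(3135, 1078):
  3135 = 2*1078 + 979
  1078 = 1*979 + 99
  979 = 9*99 + 88
  99 = 1*88 + 11
  88 = 8*11
so gcd(3135, 1078) = 11.
11 does not divide 245 (remainder 3), so no integer solutions.

no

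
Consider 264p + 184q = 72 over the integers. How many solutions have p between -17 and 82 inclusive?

gcd(264, 184):
  264 = 1*184 + 80
  184 = 2*80 + 24
  80 = 3*24 + 8
  24 = 3*8
so gcd(264, 184) = 8.
Back-substitute for Bézout coefficients:
  8 = 80 - 3*24
  ... = 264*(7) + 184*(-10)
Scale by 9: particular solution (63, -90); reduce p mod 23: (17, -24).
General solution: p = 17 + 23t, q = -24 - 33t for integer t.
-17 ≤ 17 + 23t ≤ 82 gives t ∈ [-1, 2], which is 4 values.

4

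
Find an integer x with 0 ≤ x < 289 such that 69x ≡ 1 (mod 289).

gcd(289, 69):
  289 = 4*69 + 13
  69 = 5*13 + 4
  13 = 3*4 + 1
  4 = 4*1
so gcd(289, 69) = 1.
Back-substitute for Bézout coefficients:
  1 = 13 - 3*4
  ... = 69*(-67) + 289*(16)
So 69*-67 ≡ 1 (mod 289), and -67 mod 289 = 222.

222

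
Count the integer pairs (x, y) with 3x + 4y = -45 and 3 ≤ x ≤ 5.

gcd(4, 3):
  4 = 1×3 + 1
  3 = 3×1
so gcd(4, 3) = 1.
Back-substitute for Bézout coefficients:
  1 = 4 - 1×3
  ... = 3×(-1) + 4×(1)
Scale by -45: particular solution (45, -45); reduce x mod 4: (1, -12).
General solution: x = 1 + 4t, y = -12 - 3t for integer t.
3 ≤ 1 + 4t ≤ 5 gives t ∈ [1, 1], which is 1 value.

1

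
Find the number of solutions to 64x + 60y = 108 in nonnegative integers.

gcd(64, 60) = 4.
By Bézout, 64×(1) + 60×(-1) = 4.
One solution: (12, -11).
General: x = 12 + 15t, y = -11 - 16t.
x ≥ 0 ⇒ t ≥ 0; y ≥ 0 ⇒ t ≤ -1. So t ∈ [0, -1]: 0 solutions.

0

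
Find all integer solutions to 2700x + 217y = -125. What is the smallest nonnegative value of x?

gcd(2700, 217) = 1.
1 divides -125, so solutions exist.
By Bézout, 2700*(52) + 217*(-647) = 1.
Scale by -125/1 = -125: (x₀, y₀) = (-6500, 80875).
General solution: x = -6500 + 217t, y = 80875 - 2700t for integer t.
x ≥ 0: smallest is -6500 mod 217 = 10 (at t = 30), with y = -125.

10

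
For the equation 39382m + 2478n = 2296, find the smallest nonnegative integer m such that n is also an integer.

10

gcd(39382, 2478):
  39382 = 15·2478 + 2212
  2478 = 1·2212 + 266
  2212 = 8·266 + 84
  266 = 3·84 + 14
  84 = 6·14
so gcd(39382, 2478) = 14.
14 divides 2296, so solutions exist.
Back-substitute for Bézout coefficients:
  14 = 266 - 3·84
  ... = 39382·(-28) + 2478·(445)
Scale by 2296/14 = 164: (m₀, n₀) = (-4592, 72980).
General solution: m = -4592 + 177t, n = 72980 - 2813t for integer t.
m ≥ 0: smallest is -4592 mod 177 = 10 (at t = 26), with n = -158.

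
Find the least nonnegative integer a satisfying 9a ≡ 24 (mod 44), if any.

32

gcd(44, 9) = 1.
1 divides 24, so solutions exist.
By Bézout, 9*(5) + 44*(-1) = 1.
So 9*(5) ≡ 1 (mod 44); multiply by 24: a ≡ 120 (mod 44).
Smallest nonnegative: a = 120 mod 44 = 32.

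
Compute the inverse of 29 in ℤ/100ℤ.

69

gcd(100, 29) = 1  (100 = 3×29 + 13, 29 = 2×13 + 3, 13 = 4×3 + 1, 3 = 3×1).
Back-substituting, 29×(-31) + 100×(9) = 1.
So 29×-31 ≡ 1 (mod 100), and -31 mod 100 = 69.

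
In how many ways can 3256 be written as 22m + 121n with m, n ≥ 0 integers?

gcd(121, 22):
  121 = 5*22 + 11
  22 = 2*11
so gcd(121, 22) = 11.
Back-substitute for Bézout coefficients:
  11 = 121 - 5*22
  ... = 22*(-5) + 121*(1)
Scale by 296: one solution is (-1480, 296). Reduce m mod 11: (5, 26).
General: m = 5 + 11t, n = 26 - 2t.
m ≥ 0 ⇒ t ≥ 0; n ≥ 0 ⇒ t ≤ 13. So t ∈ [0, 13]: 14 solutions.

14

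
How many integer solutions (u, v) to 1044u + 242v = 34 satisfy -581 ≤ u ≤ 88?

5

gcd(1044, 242):
  1044 = 4·242 + 76
  242 = 3·76 + 14
  76 = 5·14 + 6
  14 = 2·6 + 2
  6 = 3·2
so gcd(1044, 242) = 2.
Back-substitute for Bézout coefficients:
  2 = 14 - 2·6
  ... = 1044·(-35) + 242·(151)
Scale by 17: particular solution (-595, 2567); reduce u mod 121: (10, -43).
General solution: u = 10 + 121t, v = -43 - 522t for integer t.
-581 ≤ 10 + 121t ≤ 88 gives t ∈ [-4, 0], which is 5 values.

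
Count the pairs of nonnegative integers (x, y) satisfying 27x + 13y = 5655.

17

gcd(27, 13):
  27 = 2*13 + 1
  13 = 13*1
so gcd(27, 13) = 1.
Back-substitute for Bézout coefficients:
  1 = 27 - 2*13
  ... = 27*(1) + 13*(-2)
Scale by 5655: one solution is (5655, -11310). Reduce x mod 13: (0, 435).
General: x = 0 + 13t, y = 435 - 27t.
x ≥ 0 ⇒ t ≥ 0; y ≥ 0 ⇒ t ≤ 16. So t ∈ [0, 16]: 17 solutions.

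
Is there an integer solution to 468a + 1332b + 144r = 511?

no

gcd(1332, 468):
  1332 = 2*468 + 396
  468 = 1*396 + 72
  396 = 5*72 + 36
  72 = 2*36
so gcd(1332, 468) = 36.
gcd(36, 144) = 36.
36 does not divide 511 (remainder 7), so no integer solutions.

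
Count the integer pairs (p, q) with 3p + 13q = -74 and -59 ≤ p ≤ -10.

gcd(13, 3) = 1.
By Bézout, 3*(-4) + 13*(1) = 1.
Particular solution: (10, -8).
General solution: p = 10 + 13t, q = -8 - 3t for integer t.
-59 ≤ 10 + 13t ≤ -10 gives t ∈ [-5, -2], which is 4 values.

4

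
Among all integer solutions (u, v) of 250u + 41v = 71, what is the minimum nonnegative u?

28

gcd(250, 41):
  250 = 6*41 + 4
  41 = 10*4 + 1
  4 = 4*1
so gcd(250, 41) = 1.
1 divides 71, so solutions exist.
Back-substitute for Bézout coefficients:
  1 = 41 - 10*4
  ... = 250*(-10) + 41*(61)
Scale by 71/1 = 71: (u₀, v₀) = (-710, 4331).
General solution: u = -710 + 41t, v = 4331 - 250t for integer t.
u ≥ 0: smallest is -710 mod 41 = 28 (at t = 18), with v = -169.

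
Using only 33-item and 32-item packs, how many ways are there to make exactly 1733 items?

2

Need nonnegative integers with 33j + 32k = 1733.
gcd(33, 32) = 1, and 33·(1) + 32·(-1) = 1.
So (j₀, k₀) = (1733, -1733); general j = 1733 + 32t, k = -1733 - 33t.
j ≥ 0 ⇒ t ≥ -54; k ≥ 0 ⇒ t ≤ -53. That's 2 values of t.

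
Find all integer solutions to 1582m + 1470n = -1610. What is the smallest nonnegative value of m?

25

gcd(1582, 1470):
  1582 = 1*1470 + 112
  1470 = 13*112 + 14
  112 = 8*14
so gcd(1582, 1470) = 14.
14 divides -1610, so solutions exist.
Back-substitute for Bézout coefficients:
  14 = 1470 - 13*112
  ... = 1582*(-13) + 1470*(14)
Scale by -1610/14 = -115: (m₀, n₀) = (1495, -1610).
General solution: m = 1495 + 105t, n = -1610 - 113t for integer t.
m ≥ 0: smallest is 1495 mod 105 = 25 (at t = -14), with n = -28.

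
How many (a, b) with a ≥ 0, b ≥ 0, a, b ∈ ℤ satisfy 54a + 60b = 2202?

gcd(60, 54) = 6.
By Bézout, 54×(-1) + 60×(1) = 6.
One solution: (3, 34).
General: a = 3 + 10t, b = 34 - 9t.
a ≥ 0 ⇒ t ≥ 0; b ≥ 0 ⇒ t ≤ 3. So t ∈ [0, 3]: 4 solutions.

4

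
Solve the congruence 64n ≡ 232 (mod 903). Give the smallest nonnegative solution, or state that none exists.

gcd(903, 64):
  903 = 14*64 + 7
  64 = 9*7 + 1
  7 = 7*1
so gcd(903, 64) = 1.
1 divides 232, so solutions exist.
Back-substitute for Bézout coefficients:
  1 = 64 - 9*7
  ... = 64*(127) + 903*(-9)
So 64*(127) ≡ 1 (mod 903); multiply by 232: n ≡ 29464 (mod 903).
Smallest nonnegative: n = 29464 mod 903 = 568.

568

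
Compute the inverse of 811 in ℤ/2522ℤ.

gcd(2522, 811) = 1  (2522 = 3*811 + 89, 811 = 9*89 + 10, 89 = 8*10 + 9, 10 = 1*9 + 1, 9 = 9*1).
Back-substituting, 811*(255) + 2522*(-82) = 1.
So 811*255 ≡ 1 (mod 2522), and 255 mod 2522 = 255.

255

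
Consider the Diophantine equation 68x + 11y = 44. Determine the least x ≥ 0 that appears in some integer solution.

gcd(68, 11):
  68 = 6×11 + 2
  11 = 5×2 + 1
  2 = 2×1
so gcd(68, 11) = 1.
1 divides 44, so solutions exist.
Back-substitute for Bézout coefficients:
  1 = 11 - 5×2
  ... = 68×(-5) + 11×(31)
Scale by 44/1 = 44: (x₀, y₀) = (-220, 1364).
General solution: x = -220 + 11t, y = 1364 - 68t for integer t.
x ≥ 0: smallest is -220 mod 11 = 0 (at t = 20), with y = 4.

0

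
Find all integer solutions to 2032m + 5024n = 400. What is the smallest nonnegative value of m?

287

gcd(5024, 2032) = 16.
16 divides 400, so solutions exist.
By Bézout, 2032·(-89) + 5024·(36) = 16.
Scale by 400/16 = 25: (m₀, n₀) = (-2225, 900).
General solution: m = -2225 + 314t, n = 900 - 127t for integer t.
m ≥ 0: smallest is -2225 mod 314 = 287 (at t = 8), with n = -116.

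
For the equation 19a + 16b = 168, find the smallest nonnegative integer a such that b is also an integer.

8

gcd(19, 16):
  19 = 1·16 + 3
  16 = 5·3 + 1
  3 = 3·1
so gcd(19, 16) = 1.
1 divides 168, so solutions exist.
Back-substitute for Bézout coefficients:
  1 = 16 - 5·3
  ... = 19·(-5) + 16·(6)
Scale by 168/1 = 168: (a₀, b₀) = (-840, 1008).
General solution: a = -840 + 16t, b = 1008 - 19t for integer t.
a ≥ 0: smallest is -840 mod 16 = 8 (at t = 53), with b = 1.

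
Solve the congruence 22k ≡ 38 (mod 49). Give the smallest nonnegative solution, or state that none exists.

gcd(49, 22):
  49 = 2*22 + 5
  22 = 4*5 + 2
  5 = 2*2 + 1
  2 = 2*1
so gcd(49, 22) = 1.
1 divides 38, so solutions exist.
Back-substitute for Bézout coefficients:
  1 = 5 - 2*2
  ... = 22*(-20) + 49*(9)
So 22*(-20) ≡ 1 (mod 49); multiply by 38: k ≡ -760 (mod 49).
Smallest nonnegative: k = -760 mod 49 = 24.

24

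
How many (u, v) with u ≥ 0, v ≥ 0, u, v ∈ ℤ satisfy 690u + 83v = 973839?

18

gcd(690, 83) = 1.
By Bézout, 690×(16) + 83×(-133) = 1.
One solution: (0, 11733).
General: u = 0 + 83t, v = 11733 - 690t.
u ≥ 0 ⇒ t ≥ 0; v ≥ 0 ⇒ t ≤ 17. So t ∈ [0, 17]: 18 solutions.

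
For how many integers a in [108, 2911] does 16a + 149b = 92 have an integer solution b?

gcd(149, 16) = 1  (149 = 9*16 + 5, 16 = 3*5 + 1, 5 = 5*1).
Back-substituting, 16*(28) + 149*(-3) = 1.
Scale by 92: particular solution (2576, -276); reduce a mod 149: (43, -4).
General solution: a = 43 + 149t, b = -4 - 16t for integer t.
108 ≤ 43 + 149t ≤ 2911 gives t ∈ [1, 19], which is 19 values.

19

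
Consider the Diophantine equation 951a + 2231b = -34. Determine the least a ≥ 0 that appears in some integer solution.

gcd(2231, 951) = 1  (2231 = 2*951 + 329, 951 = 2*329 + 293, 329 = 1*293 + 36, 293 = 8*36 + 5, 36 = 7*5 + 1, 5 = 5*1).
1 divides -34, so solutions exist.
Back-substituting, 951*(-434) + 2231*(185) = 1.
Scale by -34/1 = -34: (a₀, b₀) = (14756, -6290).
General solution: a = 14756 + 2231t, b = -6290 - 951t for integer t.
a ≥ 0: smallest is 14756 mod 2231 = 1370 (at t = -6), with b = -584.

1370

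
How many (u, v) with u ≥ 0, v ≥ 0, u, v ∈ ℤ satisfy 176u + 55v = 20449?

23

gcd(176, 55) = 11.
By Bézout, 176×(1) + 55×(-3) = 11.
One solution: (4, 359).
General: u = 4 + 5t, v = 359 - 16t.
u ≥ 0 ⇒ t ≥ 0; v ≥ 0 ⇒ t ≤ 22. So t ∈ [0, 22]: 23 solutions.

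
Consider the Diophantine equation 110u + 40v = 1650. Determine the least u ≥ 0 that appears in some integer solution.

gcd(110, 40):
  110 = 2·40 + 30
  40 = 1·30 + 10
  30 = 3·10
so gcd(110, 40) = 10.
10 divides 1650, so solutions exist.
Back-substitute for Bézout coefficients:
  10 = 40 - 1·30
  ... = 110·(-1) + 40·(3)
Scale by 1650/10 = 165: (u₀, v₀) = (-165, 495).
General solution: u = -165 + 4t, v = 495 - 11t for integer t.
u ≥ 0: smallest is -165 mod 4 = 3 (at t = 42), with v = 33.

3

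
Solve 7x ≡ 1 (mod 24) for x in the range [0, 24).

gcd(24, 7) = 1.
By Bézout, 7·(7) + 24·(-2) = 1.
So 7·7 ≡ 1 (mod 24), and 7 mod 24 = 7.

7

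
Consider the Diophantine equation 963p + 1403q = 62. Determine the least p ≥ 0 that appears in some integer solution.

gcd(1403, 963):
  1403 = 1*963 + 440
  963 = 2*440 + 83
  440 = 5*83 + 25
  83 = 3*25 + 8
  25 = 3*8 + 1
  8 = 8*1
so gcd(1403, 963) = 1.
1 divides 62, so solutions exist.
Back-substitute for Bézout coefficients:
  1 = 25 - 3*8
  ... = 963*(-169) + 1403*(116)
Scale by 62/1 = 62: (p₀, q₀) = (-10478, 7192).
General solution: p = -10478 + 1403t, q = 7192 - 963t for integer t.
p ≥ 0: smallest is -10478 mod 1403 = 746 (at t = 8), with q = -512.

746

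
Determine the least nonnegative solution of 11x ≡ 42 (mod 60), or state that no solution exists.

gcd(60, 11) = 1.
1 divides 42, so solutions exist.
By Bézout, 11·(11) + 60·(-2) = 1.
So 11·(11) ≡ 1 (mod 60); multiply by 42: x ≡ 462 (mod 60).
Smallest nonnegative: x = 462 mod 60 = 42.

42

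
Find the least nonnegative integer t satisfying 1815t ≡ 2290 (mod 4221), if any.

gcd(4221, 1815):
  4221 = 2*1815 + 591
  1815 = 3*591 + 42
  591 = 14*42 + 3
  42 = 14*3
so gcd(4221, 1815) = 3.
3 does not divide 2290, so the congruence has no solution.

no solution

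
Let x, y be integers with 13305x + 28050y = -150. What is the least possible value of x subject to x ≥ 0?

1130

gcd(28050, 13305) = 15.
15 divides -150, so solutions exist.
By Bézout, 13305×(-487) + 28050×(231) = 15.
Scale by -150/15 = -10: (x₀, y₀) = (4870, -2310).
General solution: x = 4870 + 1870t, y = -2310 - 887t for integer t.
x ≥ 0: smallest is 4870 mod 1870 = 1130 (at t = -2), with y = -536.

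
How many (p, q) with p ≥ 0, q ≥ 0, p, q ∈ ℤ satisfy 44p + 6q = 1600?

gcd(44, 6):
  44 = 7*6 + 2
  6 = 3*2
so gcd(44, 6) = 2.
Back-substitute for Bézout coefficients:
  2 = 44 - 7*6
  ... = 44*(1) + 6*(-7)
Scale by 800: one solution is (800, -5600). Reduce p mod 3: (2, 252).
General: p = 2 + 3t, q = 252 - 22t.
p ≥ 0 ⇒ t ≥ 0; q ≥ 0 ⇒ t ≤ 11. So t ∈ [0, 11]: 12 solutions.

12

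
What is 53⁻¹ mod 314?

237

gcd(314, 53) = 1.
By Bézout, 53×(-77) + 314×(13) = 1.
So 53×-77 ≡ 1 (mod 314), and -77 mod 314 = 237.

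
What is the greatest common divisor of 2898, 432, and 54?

gcd(2898, 432):
  2898 = 6×432 + 306
  432 = 1×306 + 126
  306 = 2×126 + 54
  126 = 2×54 + 18
  54 = 3×18
so gcd(2898, 432) = 18.
gcd(18, 54) = 18.

18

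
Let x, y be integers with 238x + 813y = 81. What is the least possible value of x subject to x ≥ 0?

441

gcd(813, 238) = 1  (813 = 3×238 + 99, 238 = 2×99 + 40, 99 = 2×40 + 19, 40 = 2×19 + 2, 19 = 9×2 + 1, 2 = 2×1).
1 divides 81, so solutions exist.
Back-substituting, 238×(-386) + 813×(113) = 1.
Scale by 81/1 = 81: (x₀, y₀) = (-31266, 9153).
General solution: x = -31266 + 813t, y = 9153 - 238t for integer t.
x ≥ 0: smallest is -31266 mod 813 = 441 (at t = 39), with y = -129.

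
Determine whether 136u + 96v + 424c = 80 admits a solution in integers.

yes

gcd(136, 96):
  136 = 1·96 + 40
  96 = 2·40 + 16
  40 = 2·16 + 8
  16 = 2·8
so gcd(136, 96) = 8.
gcd(8, 424) = 8.
8 divides 80, so integer solutions exist.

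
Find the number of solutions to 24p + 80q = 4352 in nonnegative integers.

18

gcd(80, 24) = 8  (80 = 3·24 + 8, 24 = 3·8).
Back-substituting, 24·(-3) + 80·(1) = 8.
Scale by 544: one solution is (-1632, 544). Reduce p mod 10: (8, 52).
General: p = 8 + 10t, q = 52 - 3t.
p ≥ 0 ⇒ t ≥ 0; q ≥ 0 ⇒ t ≤ 17. So t ∈ [0, 17]: 18 solutions.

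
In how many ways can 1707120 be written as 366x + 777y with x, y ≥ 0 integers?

18

gcd(777, 366) = 3  (777 = 2*366 + 45, 366 = 8*45 + 6, 45 = 7*6 + 3, 6 = 2*3).
Back-substituting, 366*(-121) + 777*(57) = 3.
Scale by 569040: one solution is (-68853840, 32435280). Reduce x mod 259: (15, 2190).
General: x = 15 + 259t, y = 2190 - 122t.
x ≥ 0 ⇒ t ≥ 0; y ≥ 0 ⇒ t ≤ 17. So t ∈ [0, 17]: 18 solutions.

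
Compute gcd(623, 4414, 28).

1

gcd(4414, 623) = 1  (4414 = 7*623 + 53, 623 = 11*53 + 40, 53 = 1*40 + 13, 40 = 3*13 + 1, 13 = 13*1).
gcd(1, 28) = 1.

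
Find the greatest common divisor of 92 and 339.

1

gcd(339, 92):
  339 = 3×92 + 63
  92 = 1×63 + 29
  63 = 2×29 + 5
  29 = 5×5 + 4
  5 = 1×4 + 1
  4 = 4×1
so gcd(339, 92) = 1.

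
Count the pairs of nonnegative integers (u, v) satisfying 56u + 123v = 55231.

gcd(123, 56) = 1.
By Bézout, 56·(11) + 123·(-5) = 1.
One solution: (44, 429).
General: u = 44 + 123t, v = 429 - 56t.
u ≥ 0 ⇒ t ≥ 0; v ≥ 0 ⇒ t ≤ 7. So t ∈ [0, 7]: 8 solutions.

8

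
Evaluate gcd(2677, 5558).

1

gcd(5558, 2677):
  5558 = 2×2677 + 204
  2677 = 13×204 + 25
  204 = 8×25 + 4
  25 = 6×4 + 1
  4 = 4×1
so gcd(5558, 2677) = 1.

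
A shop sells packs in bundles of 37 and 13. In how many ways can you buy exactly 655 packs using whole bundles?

Need nonnegative integers with 37j + 13k = 655.
gcd(37, 13) = 1, and 37·(6) + 13·(-17) = 1.
So (j₀, k₀) = (3930, -11135); general j = 3930 + 13t, k = -11135 - 37t.
j ≥ 0 ⇒ t ≥ -302; k ≥ 0 ⇒ t ≤ -301. That's 2 values of t.

2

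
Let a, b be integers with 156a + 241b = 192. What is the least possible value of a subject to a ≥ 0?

gcd(241, 156) = 1  (241 = 1*156 + 85, 156 = 1*85 + 71, 85 = 1*71 + 14, 71 = 5*14 + 1, 14 = 14*1).
1 divides 192, so solutions exist.
Back-substituting, 156*(17) + 241*(-11) = 1.
Scale by 192/1 = 192: (a₀, b₀) = (3264, -2112).
General solution: a = 3264 + 241t, b = -2112 - 156t for integer t.
a ≥ 0: smallest is 3264 mod 241 = 131 (at t = -13), with b = -84.

131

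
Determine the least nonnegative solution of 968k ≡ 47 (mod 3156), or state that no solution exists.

gcd(3156, 968) = 4  (3156 = 3×968 + 252, 968 = 3×252 + 212, 252 = 1×212 + 40, 212 = 5×40 + 12, 40 = 3×12 + 4, 12 = 3×4).
4 does not divide 47, so the congruence has no solution.

no solution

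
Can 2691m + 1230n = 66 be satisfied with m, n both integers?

gcd(2691, 1230) = 3  (2691 = 2·1230 + 231, 1230 = 5·231 + 75, 231 = 3·75 + 6, 75 = 12·6 + 3, 6 = 2·3).
3 divides 66, so integer solutions exist.

yes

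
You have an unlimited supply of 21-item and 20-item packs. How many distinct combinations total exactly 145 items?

1

Need nonnegative integers with 21j + 20k = 145.
gcd(21, 20) = 1, and 21·(1) + 20·(-1) = 1.
So (j₀, k₀) = (145, -145); general j = 145 + 20t, k = -145 - 21t.
j ≥ 0 ⇒ t ≥ -7; k ≥ 0 ⇒ t ≤ -7. That's 1 value of t.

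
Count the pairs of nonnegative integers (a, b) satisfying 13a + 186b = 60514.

25

gcd(186, 13) = 1.
By Bézout, 13×(43) + 186×(-3) = 1.
One solution: (148, 315).
General: a = 148 + 186t, b = 315 - 13t.
a ≥ 0 ⇒ t ≥ 0; b ≥ 0 ⇒ t ≤ 24. So t ∈ [0, 24]: 25 solutions.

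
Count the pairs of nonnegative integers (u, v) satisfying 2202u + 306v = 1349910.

12

gcd(2202, 306):
  2202 = 7*306 + 60
  306 = 5*60 + 6
  60 = 10*6
so gcd(2202, 306) = 6.
Back-substitute for Bézout coefficients:
  6 = 306 - 5*60
  ... = 2202*(-5) + 306*(36)
Scale by 224985: one solution is (-1124925, 8099460). Reduce u mod 51: (33, 4174).
General: u = 33 + 51t, v = 4174 - 367t.
u ≥ 0 ⇒ t ≥ 0; v ≥ 0 ⇒ t ≤ 11. So t ∈ [0, 11]: 12 solutions.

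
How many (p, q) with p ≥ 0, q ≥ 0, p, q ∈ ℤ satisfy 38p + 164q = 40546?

14

gcd(164, 38) = 2.
By Bézout, 38·(13) + 164·(-3) = 2.
One solution: (1, 247).
General: p = 1 + 82t, q = 247 - 19t.
p ≥ 0 ⇒ t ≥ 0; q ≥ 0 ⇒ t ≤ 13. So t ∈ [0, 13]: 14 solutions.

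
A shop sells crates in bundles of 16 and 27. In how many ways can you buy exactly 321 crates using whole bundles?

1

Need nonnegative integers with 16j + 27k = 321.
gcd(16, 27) = 1, and 16·(-5) + 27·(3) = 1.
So (j₀, k₀) = (-1605, 963); general j = -1605 + 27t, k = 963 - 16t.
j ≥ 0 ⇒ t ≥ 60; k ≥ 0 ⇒ t ≤ 60. That's 1 value of t.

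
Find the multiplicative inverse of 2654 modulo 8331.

587

gcd(8331, 2654) = 1  (8331 = 3×2654 + 369, 2654 = 7×369 + 71, 369 = 5×71 + 14, 71 = 5×14 + 1, 14 = 14×1).
Back-substituting, 2654×(587) + 8331×(-187) = 1.
So 2654×587 ≡ 1 (mod 8331), and 587 mod 8331 = 587.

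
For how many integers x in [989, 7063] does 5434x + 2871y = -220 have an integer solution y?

23

gcd(5434, 2871) = 11.
By Bézout, 5434*(-28) + 2871*(53) = 11.
Particular solution: (38, -72).
General solution: x = 38 + 261t, y = -72 - 494t for integer t.
989 ≤ 38 + 261t ≤ 7063 gives t ∈ [4, 26], which is 23 values.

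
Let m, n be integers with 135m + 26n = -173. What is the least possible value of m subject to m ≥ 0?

gcd(135, 26) = 1.
1 divides -173, so solutions exist.
By Bézout, 135·(-5) + 26·(26) = 1.
Scale by -173/1 = -173: (m₀, n₀) = (865, -4498).
General solution: m = 865 + 26t, n = -4498 - 135t for integer t.
m ≥ 0: smallest is 865 mod 26 = 7 (at t = -33), with n = -43.

7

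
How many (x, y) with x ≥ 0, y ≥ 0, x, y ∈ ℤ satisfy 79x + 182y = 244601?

17

gcd(182, 79):
  182 = 2×79 + 24
  79 = 3×24 + 7
  24 = 3×7 + 3
  7 = 2×3 + 1
  3 = 3×1
so gcd(182, 79) = 1.
Back-substitute for Bézout coefficients:
  1 = 7 - 2×3
  ... = 79×(53) + 182×(-23)
Scale by 244601: one solution is (12963853, -5625823). Reduce x mod 182: (175, 1268).
General: x = 175 + 182t, y = 1268 - 79t.
x ≥ 0 ⇒ t ≥ 0; y ≥ 0 ⇒ t ≤ 16. So t ∈ [0, 16]: 17 solutions.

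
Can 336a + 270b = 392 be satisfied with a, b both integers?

gcd(336, 270) = 6.
6 does not divide 392 (remainder 2), so no integer solutions.

no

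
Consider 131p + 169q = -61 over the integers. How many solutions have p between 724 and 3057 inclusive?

14

gcd(169, 131) = 1  (169 = 1·131 + 38, 131 = 3·38 + 17, 38 = 2·17 + 4, 17 = 4·4 + 1, 4 = 4·1).
Back-substituting, 131·(40) + 169·(-31) = 1.
Scale by -61: particular solution (-2440, 1891); reduce p mod 169: (95, -74).
General solution: p = 95 + 169t, q = -74 - 131t for integer t.
724 ≤ 95 + 169t ≤ 3057 gives t ∈ [4, 17], which is 14 values.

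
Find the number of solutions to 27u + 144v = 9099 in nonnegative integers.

gcd(144, 27) = 9.
By Bézout, 27·(-5) + 144·(1) = 9.
One solution: (1, 63).
General: u = 1 + 16t, v = 63 - 3t.
u ≥ 0 ⇒ t ≥ 0; v ≥ 0 ⇒ t ≤ 21. So t ∈ [0, 21]: 22 solutions.

22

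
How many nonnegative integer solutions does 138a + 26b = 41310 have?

23

gcd(138, 26):
  138 = 5*26 + 8
  26 = 3*8 + 2
  8 = 4*2
so gcd(138, 26) = 2.
Back-substitute for Bézout coefficients:
  2 = 26 - 3*8
  ... = 138*(-3) + 26*(16)
Scale by 20655: one solution is (-61965, 330480). Reduce a mod 13: (6, 1557).
General: a = 6 + 13t, b = 1557 - 69t.
a ≥ 0 ⇒ t ≥ 0; b ≥ 0 ⇒ t ≤ 22. So t ∈ [0, 22]: 23 solutions.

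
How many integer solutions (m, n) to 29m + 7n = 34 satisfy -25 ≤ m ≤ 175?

29

gcd(29, 7) = 1  (29 = 4×7 + 1, 7 = 7×1).
Back-substituting, 29×(1) + 7×(-4) = 1.
Scale by 34: particular solution (34, -136); reduce m mod 7: (6, -20).
General solution: m = 6 + 7t, n = -20 - 29t for integer t.
-25 ≤ 6 + 7t ≤ 175 gives t ∈ [-4, 24], which is 29 values.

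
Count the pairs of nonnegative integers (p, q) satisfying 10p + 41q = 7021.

gcd(41, 10) = 1  (41 = 4*10 + 1, 10 = 10*1).
Back-substituting, 10*(-4) + 41*(1) = 1.
Scale by 7021: one solution is (-28084, 7021). Reduce p mod 41: (1, 171).
General: p = 1 + 41t, q = 171 - 10t.
p ≥ 0 ⇒ t ≥ 0; q ≥ 0 ⇒ t ≤ 17. So t ∈ [0, 17]: 18 solutions.

18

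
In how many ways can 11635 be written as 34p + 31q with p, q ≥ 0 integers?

gcd(34, 31) = 1.
By Bézout, 34·(-10) + 31·(11) = 1.
One solution: (24, 349).
General: p = 24 + 31t, q = 349 - 34t.
p ≥ 0 ⇒ t ≥ 0; q ≥ 0 ⇒ t ≤ 10. So t ∈ [0, 10]: 11 solutions.

11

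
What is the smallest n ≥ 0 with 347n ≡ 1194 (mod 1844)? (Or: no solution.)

402

gcd(1844, 347):
  1844 = 5·347 + 109
  347 = 3·109 + 20
  109 = 5·20 + 9
  20 = 2·9 + 2
  9 = 4·2 + 1
  2 = 2·1
so gcd(1844, 347) = 1.
1 divides 1194, so solutions exist.
Back-substitute for Bézout coefficients:
  1 = 9 - 4·2
  ... = 347·(-829) + 1844·(156)
So 347·(-829) ≡ 1 (mod 1844); multiply by 1194: n ≡ -989826 (mod 1844).
Smallest nonnegative: n = -989826 mod 1844 = 402.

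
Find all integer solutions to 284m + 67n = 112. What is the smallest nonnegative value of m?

7

gcd(284, 67):
  284 = 4×67 + 16
  67 = 4×16 + 3
  16 = 5×3 + 1
  3 = 3×1
so gcd(284, 67) = 1.
1 divides 112, so solutions exist.
Back-substitute for Bézout coefficients:
  1 = 16 - 5×3
  ... = 284×(21) + 67×(-89)
Scale by 112/1 = 112: (m₀, n₀) = (2352, -9968).
General solution: m = 2352 + 67t, n = -9968 - 284t for integer t.
m ≥ 0: smallest is 2352 mod 67 = 7 (at t = -35), with n = -28.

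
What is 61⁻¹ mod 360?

gcd(360, 61):
  360 = 5*61 + 55
  61 = 1*55 + 6
  55 = 9*6 + 1
  6 = 6*1
so gcd(360, 61) = 1.
Back-substitute for Bézout coefficients:
  1 = 55 - 9*6
  ... = 61*(-59) + 360*(10)
So 61*-59 ≡ 1 (mod 360), and -59 mod 360 = 301.

301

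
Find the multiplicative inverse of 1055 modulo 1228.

gcd(1228, 1055):
  1228 = 1*1055 + 173
  1055 = 6*173 + 17
  173 = 10*17 + 3
  17 = 5*3 + 2
  3 = 1*2 + 1
  2 = 2*1
so gcd(1228, 1055) = 1.
Back-substitute for Bézout coefficients:
  1 = 3 - 1*2
  ... = 1055*(-433) + 1228*(372)
So 1055*-433 ≡ 1 (mod 1228), and -433 mod 1228 = 795.

795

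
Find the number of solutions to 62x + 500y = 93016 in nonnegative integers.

gcd(500, 62) = 2  (500 = 8·62 + 4, 62 = 15·4 + 2, 4 = 2·2).
Back-substituting, 62·(121) + 500·(-15) = 2.
Scale by 46508: one solution is (5627468, -697620). Reduce x mod 250: (218, 159).
General: x = 218 + 250t, y = 159 - 31t.
x ≥ 0 ⇒ t ≥ 0; y ≥ 0 ⇒ t ≤ 5. So t ∈ [0, 5]: 6 solutions.

6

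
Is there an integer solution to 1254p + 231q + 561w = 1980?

yes

gcd(1254, 231) = 33  (1254 = 5*231 + 99, 231 = 2*99 + 33, 99 = 3*33).
gcd(33, 561) = 33.
33 divides 1980, so integer solutions exist.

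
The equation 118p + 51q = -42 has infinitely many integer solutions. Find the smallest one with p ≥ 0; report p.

gcd(118, 51) = 1  (118 = 2×51 + 16, 51 = 3×16 + 3, 16 = 5×3 + 1, 3 = 3×1).
1 divides -42, so solutions exist.
Back-substituting, 118×(16) + 51×(-37) = 1.
Scale by -42/1 = -42: (p₀, q₀) = (-672, 1554).
General solution: p = -672 + 51t, q = 1554 - 118t for integer t.
p ≥ 0: smallest is -672 mod 51 = 42 (at t = 14), with q = -98.

42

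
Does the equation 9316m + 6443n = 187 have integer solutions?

yes

gcd(9316, 6443) = 17  (9316 = 1×6443 + 2873, 6443 = 2×2873 + 697, 2873 = 4×697 + 85, 697 = 8×85 + 17, 85 = 5×17).
17 divides 187, so integer solutions exist.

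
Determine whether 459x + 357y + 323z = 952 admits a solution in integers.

gcd(459, 357) = 51  (459 = 1·357 + 102, 357 = 3·102 + 51, 102 = 2·51).
gcd(51, 323) = 17.
17 divides 952, so integer solutions exist.

yes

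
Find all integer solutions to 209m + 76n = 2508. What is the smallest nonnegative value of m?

gcd(209, 76) = 19.
19 divides 2508, so solutions exist.
By Bézout, 209*(-1) + 76*(3) = 19.
Scale by 2508/19 = 132: (m₀, n₀) = (-132, 396).
General solution: m = -132 + 4t, n = 396 - 11t for integer t.
m ≥ 0: smallest is -132 mod 4 = 0 (at t = 33), with n = 33.

0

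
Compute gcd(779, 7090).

gcd(7090, 779) = 1  (7090 = 9×779 + 79, 779 = 9×79 + 68, 79 = 1×68 + 11, 68 = 6×11 + 2, 11 = 5×2 + 1, 2 = 2×1).

1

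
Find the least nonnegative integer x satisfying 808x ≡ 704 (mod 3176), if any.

107

gcd(3176, 808) = 8.
8 divides 704, so solutions exist.
By Bézout, 808*(114) + 3176*(-29) = 8.
So 808*(114) ≡ 8 (mod 3176); multiply by 88: x ≡ 10032 (mod 397).
Smallest nonnegative: x = 10032 mod 397 = 107.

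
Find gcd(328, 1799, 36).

gcd(1799, 328) = 1  (1799 = 5×328 + 159, 328 = 2×159 + 10, 159 = 15×10 + 9, 10 = 1×9 + 1, 9 = 9×1).
gcd(1, 36) = 1.

1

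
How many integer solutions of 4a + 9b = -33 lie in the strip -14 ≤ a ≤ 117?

gcd(9, 4):
  9 = 2×4 + 1
  4 = 4×1
so gcd(9, 4) = 1.
Back-substitute for Bézout coefficients:
  1 = 9 - 2×4
  ... = 4×(-2) + 9×(1)
Scale by -33: particular solution (66, -33); reduce a mod 9: (3, -5).
General solution: a = 3 + 9t, b = -5 - 4t for integer t.
-14 ≤ 3 + 9t ≤ 117 gives t ∈ [-1, 12], which is 14 values.

14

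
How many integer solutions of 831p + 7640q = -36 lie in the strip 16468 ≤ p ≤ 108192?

gcd(7640, 831):
  7640 = 9*831 + 161
  831 = 5*161 + 26
  161 = 6*26 + 5
  26 = 5*5 + 1
  5 = 5*1
so gcd(7640, 831) = 1.
Back-substitute for Bézout coefficients:
  1 = 26 - 5*5
  ... = 831*(1471) + 7640*(-160)
Scale by -36: particular solution (-52956, 5760); reduce p mod 7640: (524, -57).
General solution: p = 524 + 7640t, q = -57 - 831t for integer t.
16468 ≤ 524 + 7640t ≤ 108192 gives t ∈ [3, 14], which is 12 values.

12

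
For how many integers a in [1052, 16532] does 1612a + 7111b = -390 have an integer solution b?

28

gcd(7111, 1612) = 13  (7111 = 4×1612 + 663, 1612 = 2×663 + 286, 663 = 2×286 + 91, 286 = 3×91 + 13, 91 = 7×13).
Back-substituting, 1612×(75) + 7111×(-17) = 13.
Scale by -30: particular solution (-2250, 510); reduce a mod 547: (485, -110).
General solution: a = 485 + 547t, b = -110 - 124t for integer t.
1052 ≤ 485 + 547t ≤ 16532 gives t ∈ [2, 29], which is 28 values.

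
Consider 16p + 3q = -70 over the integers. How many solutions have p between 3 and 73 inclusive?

23

gcd(16, 3) = 1.
By Bézout, 16×(1) + 3×(-5) = 1.
Particular solution: (2, -34).
General solution: p = 2 + 3t, q = -34 - 16t for integer t.
3 ≤ 2 + 3t ≤ 73 gives t ∈ [1, 23], which is 23 values.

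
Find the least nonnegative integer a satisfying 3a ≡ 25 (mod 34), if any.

31

gcd(34, 3) = 1.
1 divides 25, so solutions exist.
By Bézout, 3*(-11) + 34*(1) = 1.
So 3*(-11) ≡ 1 (mod 34); multiply by 25: a ≡ -275 (mod 34).
Smallest nonnegative: a = -275 mod 34 = 31.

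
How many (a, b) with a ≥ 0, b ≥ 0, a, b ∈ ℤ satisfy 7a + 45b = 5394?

gcd(45, 7) = 1  (45 = 6·7 + 3, 7 = 2·3 + 1, 3 = 3·1).
Back-substituting, 7·(13) + 45·(-2) = 1.
Scale by 5394: one solution is (70122, -10788). Reduce a mod 45: (12, 118).
General: a = 12 + 45t, b = 118 - 7t.
a ≥ 0 ⇒ t ≥ 0; b ≥ 0 ⇒ t ≤ 16. So t ∈ [0, 16]: 17 solutions.

17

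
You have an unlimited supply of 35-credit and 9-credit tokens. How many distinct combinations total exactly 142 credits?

Need nonnegative integers with 35j + 9k = 142.
gcd(35, 9) = 1, and 35·(-1) + 9·(4) = 1.
So (j₀, k₀) = (-142, 568); general j = -142 + 9t, k = 568 - 35t.
j ≥ 0 ⇒ t ≥ 16; k ≥ 0 ⇒ t ≤ 16. That's 1 value of t.

1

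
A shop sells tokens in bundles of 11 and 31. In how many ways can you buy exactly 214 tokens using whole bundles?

1

Need nonnegative integers with 11j + 31k = 214.
gcd(11, 31) = 1, and 11·(-14) + 31·(5) = 1.
So (j₀, k₀) = (-2996, 1070); general j = -2996 + 31t, k = 1070 - 11t.
j ≥ 0 ⇒ t ≥ 97; k ≥ 0 ⇒ t ≤ 97. That's 1 value of t.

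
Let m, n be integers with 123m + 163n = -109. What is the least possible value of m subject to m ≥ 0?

72

gcd(163, 123):
  163 = 1·123 + 40
  123 = 3·40 + 3
  40 = 13·3 + 1
  3 = 3·1
so gcd(163, 123) = 1.
1 divides -109, so solutions exist.
Back-substitute for Bézout coefficients:
  1 = 40 - 13·3
  ... = 123·(-53) + 163·(40)
Scale by -109/1 = -109: (m₀, n₀) = (5777, -4360).
General solution: m = 5777 + 163t, n = -4360 - 123t for integer t.
m ≥ 0: smallest is 5777 mod 163 = 72 (at t = -35), with n = -55.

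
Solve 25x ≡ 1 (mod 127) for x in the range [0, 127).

61

gcd(127, 25) = 1.
By Bézout, 25*(61) + 127*(-12) = 1.
So 25*61 ≡ 1 (mod 127), and 61 mod 127 = 61.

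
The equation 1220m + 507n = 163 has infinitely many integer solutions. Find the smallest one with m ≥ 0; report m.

gcd(1220, 507):
  1220 = 2*507 + 206
  507 = 2*206 + 95
  206 = 2*95 + 16
  95 = 5*16 + 15
  16 = 1*15 + 1
  15 = 15*1
so gcd(1220, 507) = 1.
1 divides 163, so solutions exist.
Back-substitute for Bézout coefficients:
  1 = 16 - 1*15
  ... = 1220*(32) + 507*(-77)
Scale by 163/1 = 163: (m₀, n₀) = (5216, -12551).
General solution: m = 5216 + 507t, n = -12551 - 1220t for integer t.
m ≥ 0: smallest is 5216 mod 507 = 146 (at t = -10), with n = -351.

146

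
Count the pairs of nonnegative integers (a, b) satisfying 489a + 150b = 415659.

17

gcd(489, 150) = 3  (489 = 3*150 + 39, 150 = 3*39 + 33, 39 = 1*33 + 6, 33 = 5*6 + 3, 6 = 2*3).
Back-substituting, 489*(-23) + 150*(75) = 3.
Scale by 138553: one solution is (-3186719, 10391475). Reduce a mod 50: (31, 2670).
General: a = 31 + 50t, b = 2670 - 163t.
a ≥ 0 ⇒ t ≥ 0; b ≥ 0 ⇒ t ≤ 16. So t ∈ [0, 16]: 17 solutions.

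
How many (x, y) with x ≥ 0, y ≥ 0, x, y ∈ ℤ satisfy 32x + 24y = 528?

gcd(32, 24):
  32 = 1·24 + 8
  24 = 3·8
so gcd(32, 24) = 8.
Back-substitute for Bézout coefficients:
  8 = 32 - 1·24
  ... = 32·(1) + 24·(-1)
Scale by 66: one solution is (66, -66). Reduce x mod 3: (0, 22).
General: x = 0 + 3t, y = 22 - 4t.
x ≥ 0 ⇒ t ≥ 0; y ≥ 0 ⇒ t ≤ 5. So t ∈ [0, 5]: 6 solutions.

6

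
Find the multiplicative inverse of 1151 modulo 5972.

gcd(5972, 1151) = 1.
By Bézout, 1151·(-633) + 5972·(122) = 1.
So 1151·-633 ≡ 1 (mod 5972), and -633 mod 5972 = 5339.

5339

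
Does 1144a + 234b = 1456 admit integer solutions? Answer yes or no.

yes

gcd(1144, 234) = 26  (1144 = 4·234 + 208, 234 = 1·208 + 26, 208 = 8·26).
26 divides 1456, so integer solutions exist.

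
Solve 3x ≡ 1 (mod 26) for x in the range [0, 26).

gcd(26, 3):
  26 = 8·3 + 2
  3 = 1·2 + 1
  2 = 2·1
so gcd(26, 3) = 1.
Back-substitute for Bézout coefficients:
  1 = 3 - 1·2
  ... = 3·(9) + 26·(-1)
So 3·9 ≡ 1 (mod 26), and 9 mod 26 = 9.

9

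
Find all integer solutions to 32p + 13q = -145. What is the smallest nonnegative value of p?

gcd(32, 13) = 1  (32 = 2×13 + 6, 13 = 2×6 + 1, 6 = 6×1).
1 divides -145, so solutions exist.
Back-substituting, 32×(-2) + 13×(5) = 1.
Scale by -145/1 = -145: (p₀, q₀) = (290, -725).
General solution: p = 290 + 13t, q = -725 - 32t for integer t.
p ≥ 0: smallest is 290 mod 13 = 4 (at t = -22), with q = -21.

4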